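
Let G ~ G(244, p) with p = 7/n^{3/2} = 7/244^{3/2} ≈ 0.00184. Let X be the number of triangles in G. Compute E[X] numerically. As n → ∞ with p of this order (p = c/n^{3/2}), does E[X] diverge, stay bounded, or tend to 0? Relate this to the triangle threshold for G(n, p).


Number of potential triangles: C(244, 3) = 2391444.
Each occurs with probability p³ ≈ (0.00184)³ ≈ 6.19498e-09.
By linearity: E[X] = C(244, 3)·p³ ≈ 2391444 · 6.19498e-09 ≈ 0.015.
Since α = 3/2 > 1, p = c/n^{3/2} = o(1/n) is below the triangle threshold p ~ 1/n. Asymptotically E[X] ~ (c³/6)·n^{3(1−α)} = (7³/6)·n^{-1.5} → 0, so by Markov's inequality G has no triangles w.h.p.

E[X] ≈ 0.015; in regime p = Θ(1/n^{3/2}) E[X] tends to 0 (below the triangle threshold p ~ 1/n).


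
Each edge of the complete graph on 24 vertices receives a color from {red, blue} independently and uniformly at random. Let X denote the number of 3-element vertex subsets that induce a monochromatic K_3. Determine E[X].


Let X = Σ_S X_S over the C(24, 3) = 2024 subsets S of size 3, where X_S = 1 if the K_3 on S is monochromatic.
For a fixed S, the K_3 on S has C(3, 2) = 3 edges. P[all 3 edges red] = (1/2)^3, and likewise for blue, so P[monochromatic] = 2·(1/2)^3 = 2^{1 − 3} = 1/4.
Summing: E[X] = C(24, 3) · 2^{1 − 3} = 2024 · 1/4 = 506.
Numerically: E[X] ≈ 506.00000.

E[X] = C(24,3)·2^(1−C(3,2)) = 506 ≈ 506.00000.


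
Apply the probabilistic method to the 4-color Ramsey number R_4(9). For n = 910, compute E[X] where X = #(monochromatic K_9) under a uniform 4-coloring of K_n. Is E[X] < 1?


E[X] = C(910, 9) · 4^{1 − 36} = 1133378248346922788210 · 4^{−35} = 1133378248346922788210/1180591620717411303424.
As a reduced fraction: E[X] = 566689124173461394105/590295810358705651712 ≈ 0.960.
Is E[X] < 1? YES.
Since E[X] < 1, there exists a 4-coloring of K_{910} with no monochromatic K_9; hence R_4(9) > 910.

E[X] = 566689124173461394105/590295810358705651712 ≈ 0.960; E[X] < 1, so R_4(9) > 910.


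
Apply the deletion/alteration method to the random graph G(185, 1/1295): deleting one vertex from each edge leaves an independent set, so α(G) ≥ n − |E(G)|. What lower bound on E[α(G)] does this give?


E[|E(G)|] = C(185, 2)·p = 17020 · (1/1295) = 92/7.
E[α(G)] ≥ n − E[|E(G)|] = 185 − 92/7 = 1203/7.
Numerically: ≈ 171.857.
(This is only a lower bound; the true E[α(G)] may be larger.)

E[α(G)] ≥ 1203/7 ≈ 171.857.


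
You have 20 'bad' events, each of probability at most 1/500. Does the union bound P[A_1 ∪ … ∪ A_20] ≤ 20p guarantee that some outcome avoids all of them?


Union bound: P[∪_{i=1}^{20} A_i] ≤ Σ_i P[A_i] ≤ 20·p = 20·(1/500) = 1/25.
Numerically: 1/25 ≈ 0.040000.
Is 1/25 < 1? YES.
Since P[∪ A_i] ≤ 1/25 < 1, the complement has P[∩ A_i^c] ≥ 1 − 1/25 = 24/25 > 0, so some outcome avoids every A_i.

20·p = 1/25 ≈ 0.040000; existence CERTIFIED by the union bound.


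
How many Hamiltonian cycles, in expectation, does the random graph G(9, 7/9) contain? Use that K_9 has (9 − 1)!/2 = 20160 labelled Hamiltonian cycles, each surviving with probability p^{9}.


K_9 has (9 − 1)!/2 = 20160 labelled Hamiltonian cycles.
For each such Hamiltonian cycle H, let X_H = 1 if all 9 edges of H are present in G. Then P[X_H = 1] = p^{9} = (7/9)^{9} = 40353607/387420489.
By linearity of expectation: E[X] = Σ_H E[X_H] = 20160 · p^{9} = 20160 · 40353607/387420489 = 90392079680/43046721.
Numerically: E[X] ≈ 2.1e+03.

E[X] = 20160 · (7/9)^{9} = 90392079680/43046721 ≈ 2.1e+03.


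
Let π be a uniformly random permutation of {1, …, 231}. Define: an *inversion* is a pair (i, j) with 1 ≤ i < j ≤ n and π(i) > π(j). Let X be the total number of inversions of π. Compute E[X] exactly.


Write X = Σ X_I over the C(231, 2) = 26565 pairs i < j, with X_I the indicator of one inversion.
There are 26565 indicators.
For each fixed pair i < j, the values π(i) and π(j) are two distinct elements of {1, …, 231} in uniformly random order; by symmetry P[π(i) > π(j)] = 1/2.
By linearity: E[X] = 26565 · (1/2) = C(231, 2) · (1/2) = 26565/2 = 26565/2 ≈ 13282.5000.

E[X] = 26565/2 = 13282.5000.


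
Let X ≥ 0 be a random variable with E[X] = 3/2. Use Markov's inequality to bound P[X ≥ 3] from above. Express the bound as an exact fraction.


μ = E[X] = 3/2, a = 3.
Markov: P[X ≥ 3] ≤ μ/a = (3/2)/3 = 1/2.
Numerically: ≈ 0.5000.
(Since a = 3 > μ = 1.5000, the bound 1/2 is < 1 and informative.)

P[X ≥ 3] ≤ 1/2 ≈ 0.5000.


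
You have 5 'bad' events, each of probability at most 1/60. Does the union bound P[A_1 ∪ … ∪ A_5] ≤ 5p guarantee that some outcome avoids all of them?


Union bound: P[∪_{i=1}^{5} A_i] ≤ Σ_i P[A_i] ≤ 5·p = 5·(1/60) = 1/12.
Numerically: 1/12 ≈ 0.0833.
Is 1/12 < 1? YES.
Since P[∪ A_i] ≤ 1/12 < 1, the complement has P[∩ A_i^c] ≥ 1 − 1/12 = 11/12 > 0, so some outcome avoids every A_i.

5·p = 1/12 ≈ 0.0833; existence CERTIFIED by the union bound.


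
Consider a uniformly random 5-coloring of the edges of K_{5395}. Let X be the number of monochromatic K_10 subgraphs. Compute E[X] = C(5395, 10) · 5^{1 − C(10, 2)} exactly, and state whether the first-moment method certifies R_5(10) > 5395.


E[X] = C(5395, 10) · 5^{1 − 45} = 5708563736675616143322765475706 · 5^{−44} = 5708563736675616143322765475706/5684341886080801486968994140625.
As a reduced fraction: E[X] = 5708563736675616143322765475706/5684341886080801486968994140625 ≈ 1.004.
Is E[X] < 1? NO.
Since E[X] ≥ 1, the first-moment bound is inconclusive at n = 5395; it does NOT by itself certify R_5(10) > 5395.

E[X] = 5708563736675616143322765475706/5684341886080801486968994140625 ≈ 1.004; E[X] ≥ 1; first-moment method inconclusive here.


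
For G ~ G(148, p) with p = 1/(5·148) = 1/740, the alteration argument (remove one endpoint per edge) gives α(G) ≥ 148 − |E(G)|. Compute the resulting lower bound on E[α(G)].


E[|E(G)|] = C(148, 2)·p = 10878 · (1/740) = 147/10.
E[α(G)] ≥ n − E[|E(G)|] = 148 − 147/10 = 1333/10.
Numerically: ≈ 133.30000.
(This is only a lower bound; the true E[α(G)] may be larger.)

E[α(G)] ≥ 1333/10 ≈ 133.30000.


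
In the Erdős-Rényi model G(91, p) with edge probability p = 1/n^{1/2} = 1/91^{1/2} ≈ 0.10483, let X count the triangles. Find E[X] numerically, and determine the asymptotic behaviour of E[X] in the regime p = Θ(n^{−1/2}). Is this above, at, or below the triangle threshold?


Number of potential triangles: C(91, 3) = 121485.
Each occurs with probability p³ ≈ (0.10483)³ ≈ 1.1519614e-03.
By linearity: E[X] = C(91, 3)·p³ ≈ 121485 · 1.1519614e-03 ≈ 139.94603.
Since α = 1/2 < 1, p = c/n^{1/2} ≫ 1/n is above the triangle threshold p ~ 1/n. Asymptotically E[X] ~ (c³/6)·n^{3(1−α)} = (1³/6)·n^{1.5} → ∞; triangles are abundant w.h.p.

E[X] ≈ 139.94603; in regime p = Θ(1/n^{1/2}) E[X] diverges (above the triangle threshold p ~ 1/n).


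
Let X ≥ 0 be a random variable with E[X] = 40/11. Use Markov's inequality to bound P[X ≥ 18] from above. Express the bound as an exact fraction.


μ = E[X] = 40/11, a = 18.
Markov: P[X ≥ 18] ≤ μ/a = (40/11)/18 = 20/99.
Numerically: ≈ 0.202020.
(Since a = 18 > μ = 3.636364, the bound 20/99 is < 1 and informative.)

P[X ≥ 18] ≤ 20/99 ≈ 0.202020.


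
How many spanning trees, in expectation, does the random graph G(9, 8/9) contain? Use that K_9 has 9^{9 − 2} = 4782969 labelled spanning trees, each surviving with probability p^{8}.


K_9 has 9^{9 − 2} = 4782969 labelled spanning trees.
For each such spanning tree H, let X_H = 1 if all 8 edges of H are present in G. Then P[X_H = 1] = p^{8} = (8/9)^{8} = 16777216/43046721.
Summing the indicators: E[X] = Σ_H E[X_H] = 4782969 · p^{8} = 4782969 · 16777216/43046721 = 16777216/9.
Numerically: E[X] ≈ 1.86414e+06.

E[X] = 4782969 · (8/9)^{8} = 16777216/9 ≈ 1.86414e+06.


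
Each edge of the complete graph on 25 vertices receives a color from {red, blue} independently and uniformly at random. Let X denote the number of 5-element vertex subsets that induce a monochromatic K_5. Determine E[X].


Let X = Σ_S X_S over the C(25, 5) = 53130 subsets S of size 5, where X_S = 1 if the K_5 on S is monochromatic.
For a fixed S, the K_5 on S has C(5, 2) = 10 edges. P[all 10 edges red] = (1/2)^10, and likewise for blue, so P[monochromatic] = 2·(1/2)^10 = 2^{1 − 10} = 1/512.
By linearity: E[X] = C(25, 5) · 2^{1 − 10} = 53130 · 1/512 = 26565/256.
Numerically: E[X] ≈ 103.76953.

E[X] = C(25,5)·2^(1−C(5,2)) = 26565/256 ≈ 103.76953.


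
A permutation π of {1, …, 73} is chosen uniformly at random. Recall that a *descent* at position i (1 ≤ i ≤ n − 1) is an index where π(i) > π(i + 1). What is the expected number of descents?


Write X = Σ X_I over i = 1, …, 72, with X_I the indicator of one descent.
There are 72 indicators.
For each fixed i, the pair (π(i), π(i+1)) is a uniformly random ordered pair of distinct values from {1, …, 73}; by symmetry P[π(i) > π(i+1)] = 1/2.
By linearity: E[X] = 72 · (1/2) = (73 − 1) · (1/2) = 36 ≈ 36.00000.

E[X] = 36 = 36.00000.


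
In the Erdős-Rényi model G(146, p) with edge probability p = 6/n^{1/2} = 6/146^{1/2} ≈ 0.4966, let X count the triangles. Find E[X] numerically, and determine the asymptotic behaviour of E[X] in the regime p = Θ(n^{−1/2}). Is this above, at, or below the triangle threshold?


Number of potential triangles: C(146, 3) = 508080.
Each occurs with probability p³ ≈ (0.4966)³ ≈ 1.224403e-01.
By linearity: E[X] = C(146, 3)·p³ ≈ 508080 · 1.224403e-01 ≈ 62209.4794.
Since α = 1/2 < 1, p = c/n^{1/2} ≫ 1/n is above the triangle threshold p ~ 1/n. Asymptotically E[X] ~ (c³/6)·n^{3(1−α)} = (6³/6)·n^{1.5} → ∞; triangles are abundant w.h.p.

E[X] ≈ 62209.4794; in regime p = Θ(1/n^{1/2}) E[X] diverges (above the triangle threshold p ~ 1/n).


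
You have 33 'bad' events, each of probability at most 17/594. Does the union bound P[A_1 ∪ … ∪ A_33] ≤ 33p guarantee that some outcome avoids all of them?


Union bound: P[∪_{i=1}^{33} A_i] ≤ Σ_i P[A_i] ≤ 33·p = 33·(17/594) = 17/18.
Numerically: 17/18 ≈ 0.9444.
Is 17/18 < 1? YES.
Since P[∪ A_i] ≤ 17/18 < 1, the complement has P[∩ A_i^c] ≥ 1 − 17/18 = 1/18 > 0, so some outcome avoids every A_i.

33·p = 17/18 ≈ 0.9444; existence CERTIFIED by the union bound.


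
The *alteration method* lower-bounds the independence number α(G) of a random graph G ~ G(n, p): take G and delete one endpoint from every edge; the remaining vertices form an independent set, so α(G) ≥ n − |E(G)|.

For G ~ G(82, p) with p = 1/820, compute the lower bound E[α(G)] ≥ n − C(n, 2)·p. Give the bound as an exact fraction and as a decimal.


E[|E(G)|] = C(82, 2)·p = 3321 · (1/820) = 81/20.
E[α(G)] ≥ n − E[|E(G)|] = 82 − 81/20 = 1559/20.
Numerically: ≈ 77.95000.
(This is only a lower bound; the true E[α(G)] may be larger.)

E[α(G)] ≥ 1559/20 ≈ 77.95000.


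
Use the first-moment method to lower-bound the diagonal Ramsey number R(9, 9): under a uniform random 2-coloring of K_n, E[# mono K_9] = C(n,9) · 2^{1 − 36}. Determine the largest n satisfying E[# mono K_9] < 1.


We need C(n, 9) · 2^{1 − 36} < 1, i.e. C(n, 9) < 2^{36 − 1} = 34359738368.
Check values of n near the boundary:
  n = 61: C(61, 9) = 17341763505; 17341763505 < 34359738368? YES
  n = 62: C(62, 9) = 20286591270; 20286591270 < 34359738368? YES
  n = 63: C(63, 9) = 23667689815; 23667689815 < 34359738368? YES
  n = 64: C(64, 9) = 27540584512; 27540584512 < 34359738368? YES
  n = 65: C(65, 9) = 31966749880; 31966749880 < 34359738368? YES
  n = 66: C(66, 9) = 37014131440; 37014131440 < 34359738368? NO
  n = 67: C(67, 9) = 42757703560; 42757703560 < 34359738368? NO
The largest n with C(n, 9) < 34359738368 is n = 65 (where E[X] = 3995843735/4294967296 ≈ 0.930). Hence R(9, 9) > 65, i.e. R(9, 9) ≥ 66.

Largest n = 65; hence R(9, 9) > 65.


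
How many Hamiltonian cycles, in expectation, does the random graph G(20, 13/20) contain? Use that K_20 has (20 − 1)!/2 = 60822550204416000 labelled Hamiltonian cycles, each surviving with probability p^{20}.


K_20 has (20 − 1)!/2 = 60822550204416000 labelled Hamiltonian cycles.
For each such Hamiltonian cycle H, let X_H = 1 if all 20 edges of H are present in G. Then P[X_H = 1] = p^{20} = (13/20)^{20} = 19004963774880799438801/104857600000000000000000000.
Summing the indicators: E[X] = Σ_H E[X_H] = 60822550204416000 · p^{20} = 60822550204416000 · 19004963774880799438801/104857600000000000000000000 = 282209561360057334695429506990221/25600000000000000000.
Numerically: E[X] ≈ 1.10238e+13.

E[X] = 60822550204416000 · (13/20)^{20} = 282209561360057334695429506990221/25600000000000000000 ≈ 1.10238e+13.


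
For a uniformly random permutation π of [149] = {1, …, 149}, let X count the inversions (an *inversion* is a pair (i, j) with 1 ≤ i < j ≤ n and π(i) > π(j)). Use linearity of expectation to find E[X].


Write X = Σ X_I over the C(149, 2) = 11026 pairs i < j, with X_I the indicator of one inversion.
There are 11026 indicators.
For each fixed pair i < j, the values π(i) and π(j) are two distinct elements of {1, …, 149} in uniformly random order; by symmetry P[π(i) > π(j)] = 1/2.
By linearity: E[X] = 11026 · (1/2) = C(149, 2) · (1/2) = 11026/2 = 5513 ≈ 5513.000.

E[X] = 5513 = 5513.000.


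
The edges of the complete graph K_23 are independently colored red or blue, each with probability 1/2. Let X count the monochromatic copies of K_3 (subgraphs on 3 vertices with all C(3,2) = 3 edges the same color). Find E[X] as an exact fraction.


Let X = Σ_S X_S over the C(23, 3) = 1771 subsets S of size 3, where X_S = 1 if the K_3 on S is monochromatic.
For a fixed S, the K_3 on S has C(3, 2) = 3 edges. P[all 3 edges red] = (1/2)^3, and likewise for blue, so P[monochromatic] = 2·(1/2)^3 = 2^{1 − 3} = 1/4.
By linearity: E[X] = C(23, 3) · 2^{1 − 3} = 1771 · 1/4 = 1771/4.
Numerically: E[X] ≈ 442.750.

E[X] = C(23,3)·2^(1−C(3,2)) = 1771/4 ≈ 442.750.


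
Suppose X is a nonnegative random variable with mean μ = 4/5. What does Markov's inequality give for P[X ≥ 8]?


μ = E[X] = 4/5, a = 8.
Markov: P[X ≥ 8] ≤ μ/a = (4/5)/8 = 1/10.
Numerically: ≈ 0.100.
(Since a = 8 > μ = 0.800, the bound 1/10 is < 1 and informative.)

P[X ≥ 8] ≤ 1/10 ≈ 0.100.


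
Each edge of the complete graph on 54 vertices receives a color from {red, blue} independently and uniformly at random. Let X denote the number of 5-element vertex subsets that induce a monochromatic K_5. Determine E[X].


Let X = Σ_S X_S over the C(54, 5) = 3162510 subsets S of size 5, where X_S = 1 if the K_5 on S is monochromatic.
For a fixed S, the K_5 on S has C(5, 2) = 10 edges. P[all 10 edges red] = (1/2)^10, and likewise for blue, so P[monochromatic] = 2·(1/2)^10 = 2^{1 − 10} = 1/512.
By linearity of expectation: E[X] = C(54, 5) · 2^{1 − 10} = 3162510 · 1/512 = 1581255/256.
Numerically: E[X] ≈ 6176.777344.

E[X] = C(54,5)·2^(1−C(5,2)) = 1581255/256 ≈ 6176.777344.


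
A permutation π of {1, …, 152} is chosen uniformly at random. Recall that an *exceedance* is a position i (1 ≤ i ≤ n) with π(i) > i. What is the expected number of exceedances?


Write X = Σ_{i=1}^{152} X_i, where X_i = 1_{π(i) > i}.
For each fixed i, π(i) is uniform over {1, …, 152} (marginal of a uniform permutation), so P[π(i) > i] = (n − i)/n. Summing: Σ_{i=1}^{152} (n − i)/n = (0 + 1 + … + 151)/152 = 152(152 − 1)/(2·152) = (152 − 1)/2.
Hence E[X] = Σ_{i=1}^{152} (152 − i)/152 = 151/2 ≈ 75.5000.

E[X] = 151/2 = 75.5000.


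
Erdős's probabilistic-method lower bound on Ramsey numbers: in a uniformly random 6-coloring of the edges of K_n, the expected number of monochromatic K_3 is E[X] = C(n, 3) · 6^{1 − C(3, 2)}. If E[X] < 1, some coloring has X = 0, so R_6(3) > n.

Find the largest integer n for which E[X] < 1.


We need C(n, 3) · 6^{1 − 3} < 1, i.e. C(n, 3) < 6^{3 − 1} = 36.
Check values of n near the boundary:
  n = 3: C(3, 3) = 1; 1 < 36? YES
  n = 4: C(4, 3) = 4; 4 < 36? YES
  n = 5: C(5, 3) = 10; 10 < 36? YES
  n = 6: C(6, 3) = 20; 20 < 36? YES
  n = 7: C(7, 3) = 35; 35 < 36? YES
  n = 8: C(8, 3) = 56; 56 < 36? NO
  n = 9: C(9, 3) = 84; 84 < 36? NO
  n = 10: C(10, 3) = 120; 120 < 36? NO
The largest n with C(n, 3) < 36 is n = 7 (where E[X] = 35/36 ≈ 0.9722). Hence R_6(3) > 7, i.e. R_6(3) ≥ 8.

Largest n = 7; hence R_6(3) > 7.


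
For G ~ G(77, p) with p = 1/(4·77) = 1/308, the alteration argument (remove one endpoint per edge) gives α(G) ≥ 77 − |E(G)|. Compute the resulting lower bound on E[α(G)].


E[|E(G)|] = C(77, 2)·p = 2926 · (1/308) = 19/2.
E[α(G)] ≥ n − E[|E(G)|] = 77 − 19/2 = 135/2.
Numerically: ≈ 67.500.
(This is only a lower bound; the true E[α(G)] may be larger.)

E[α(G)] ≥ 135/2 ≈ 67.500.


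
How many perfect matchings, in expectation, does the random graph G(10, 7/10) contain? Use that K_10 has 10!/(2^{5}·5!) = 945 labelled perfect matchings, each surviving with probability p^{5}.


K_10 has 10!/(2^{5}·5!) = 945 labelled perfect matchings.
For each such perfect matching H, let X_H = 1 if all 5 edges of H are present in G. Then P[X_H = 1] = p^{5} = (7/10)^{5} = 16807/100000.
Summing the indicators: E[X] = Σ_H E[X_H] = 945 · p^{5} = 945 · 16807/100000 = 3176523/20000.
Numerically: E[X] ≈ 158.8.

E[X] = 945 · (7/10)^{5} = 3176523/20000 ≈ 158.8.


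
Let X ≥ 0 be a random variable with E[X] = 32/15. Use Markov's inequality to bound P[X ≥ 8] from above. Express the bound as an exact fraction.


μ = E[X] = 32/15, a = 8.
Markov: P[X ≥ 8] ≤ μ/a = (32/15)/8 = 4/15.
Numerically: ≈ 0.266667.
(Since a = 8 > μ = 2.133333, the bound 4/15 is < 1 and informative.)

P[X ≥ 8] ≤ 4/15 ≈ 0.266667.


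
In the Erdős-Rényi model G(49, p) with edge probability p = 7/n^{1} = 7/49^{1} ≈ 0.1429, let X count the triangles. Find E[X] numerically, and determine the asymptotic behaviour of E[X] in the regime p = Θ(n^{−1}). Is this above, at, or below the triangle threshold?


Number of potential triangles: C(49, 3) = 18424.
Each occurs with probability p³ ≈ (0.1429)³ ≈ 2.915452e-03.
By linearity: E[X] = C(49, 3)·p³ ≈ 18424 · 2.915452e-03 ≈ 53.7143.
Here α = 1, so p = 7/n is exactly at the triangle threshold p ~ 1/n. Asymptotically E[X] → c³/6 = 7³/6 = 343/6 ≈ 57.1667, a bounded constant. In this regime the triangle count is asymptotically Poisson(c³/6).

E[X] ≈ 53.7143; in regime p = Θ(1/n^{1}) E[X] stays bounded (at the triangle threshold p ~ 1/n).


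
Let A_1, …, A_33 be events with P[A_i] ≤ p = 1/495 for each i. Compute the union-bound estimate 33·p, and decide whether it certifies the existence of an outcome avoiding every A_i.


Union bound: P[∪_{i=1}^{33} A_i] ≤ Σ_i P[A_i] ≤ 33·p = 33·(1/495) = 1/15.
Numerically: 1/15 ≈ 0.066667.
Is 1/15 < 1? YES.
Since P[∪ A_i] ≤ 1/15 < 1, the complement has P[∩ A_i^c] ≥ 1 − 1/15 = 14/15 > 0, so some outcome avoids every A_i.

33·p = 1/15 ≈ 0.066667; existence CERTIFIED by the union bound.


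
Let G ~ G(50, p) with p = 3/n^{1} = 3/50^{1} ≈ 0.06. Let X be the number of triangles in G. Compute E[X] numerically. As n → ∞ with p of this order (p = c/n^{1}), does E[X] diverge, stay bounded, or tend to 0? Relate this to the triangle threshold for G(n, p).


Number of potential triangles: C(50, 3) = 19600.
Each occurs with probability p³ ≈ (0.06)³ ≈ 2.160000e-04.
By linearity: E[X] = C(50, 3)·p³ ≈ 19600 · 2.160000e-04 ≈ 4.2336.
Here α = 1, so p = 3/n is exactly at the triangle threshold p ~ 1/n. Asymptotically E[X] → c³/6 = 3³/6 = 9/2 ≈ 4.5000, a bounded constant. In this regime the triangle count is asymptotically Poisson(c³/6).

E[X] ≈ 4.2336; in regime p = Θ(1/n^{1}) E[X] stays bounded (at the triangle threshold p ~ 1/n).


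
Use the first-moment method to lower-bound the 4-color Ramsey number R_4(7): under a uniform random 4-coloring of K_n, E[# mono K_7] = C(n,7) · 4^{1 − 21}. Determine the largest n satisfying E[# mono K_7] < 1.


We need C(n, 7) · 4^{1 − 21} < 1, i.e. C(n, 7) < 4^{21 − 1} = 1099511627776.
Check values of n near the boundary:
  n = 176: C(176, 7) = 919790691600; 919790691600 < 1099511627776? YES
  n = 177: C(177, 7) = 957664425960; 957664425960 < 1099511627776? YES
  n = 178: C(178, 7) = 996867063280; 996867063280 < 1099511627776? YES
  n = 179: C(179, 7) = 1037437234460; 1037437234460 < 1099511627776? YES
  n = 180: C(180, 7) = 1079414463600; 1079414463600 < 1099511627776? YES
  n = 181: C(181, 7) = 1122839183400; 1122839183400 < 1099511627776? NO
  n = 182: C(182, 7) = 1167752750736; 1167752750736 < 1099511627776? NO
The largest n with C(n, 7) < 1099511627776 is n = 180 (where E[X] = 67463403975/68719476736 ≈ 0.9817). Hence R_4(7) > 180, i.e. R_4(7) ≥ 181.

Largest n = 180; hence R_4(7) > 180.


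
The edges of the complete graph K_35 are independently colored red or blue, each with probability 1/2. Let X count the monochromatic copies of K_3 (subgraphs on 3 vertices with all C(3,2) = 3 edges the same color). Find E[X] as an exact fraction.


Let X = Σ_S X_S over the C(35, 3) = 6545 subsets S of size 3, where X_S = 1 if the K_3 on S is monochromatic.
For a fixed S, the K_3 on S has C(3, 2) = 3 edges. P[all 3 edges red] = (1/2)^3, and likewise for blue, so P[monochromatic] = 2·(1/2)^3 = 2^{1 − 3} = 1/4.
By linearity: E[X] = C(35, 3) · 2^{1 − 3} = 6545 · 1/4 = 6545/4.
Numerically: E[X] ≈ 1636.250000.

E[X] = C(35,3)·2^(1−C(3,2)) = 6545/4 ≈ 1636.250000.


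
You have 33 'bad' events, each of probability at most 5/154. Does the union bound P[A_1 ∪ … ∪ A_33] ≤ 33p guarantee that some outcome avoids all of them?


Union bound: P[∪_{i=1}^{33} A_i] ≤ Σ_i P[A_i] ≤ 33·p = 33·(5/154) = 15/14.
Numerically: 15/14 ≈ 1.0714.
Is 15/14 < 1? NO.
Since the bound 15/14 is ≥ 1, the union bound is uninformative here; it does NOT by itself certify existence.

33·p = 15/14 ≈ 1.0714; existence NOT certified by the union bound.


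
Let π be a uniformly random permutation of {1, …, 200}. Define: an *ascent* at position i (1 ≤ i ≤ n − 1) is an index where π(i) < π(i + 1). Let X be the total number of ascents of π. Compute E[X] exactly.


Write X = Σ X_I over i = 1, …, 199, with X_I the indicator of one ascent.
There are 199 indicators.
For each fixed i, the pair (π(i), π(i+1)) is a uniformly random ordered pair of distinct values from {1, …, 200}; by symmetry P[π(i) < π(i+1)] = 1/2.
By linearity: E[X] = 199 · (1/2) = (200 − 1) · (1/2) = 199/2 ≈ 99.5000.

E[X] = 199/2 = 99.5000.


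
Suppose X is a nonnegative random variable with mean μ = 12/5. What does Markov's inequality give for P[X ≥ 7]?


μ = E[X] = 12/5, a = 7.
Markov: P[X ≥ 7] ≤ μ/a = (12/5)/7 = 12/35.
Numerically: ≈ 0.34286.
(Since a = 7 > μ = 2.40000, the bound 12/35 is < 1 and informative.)

P[X ≥ 7] ≤ 12/35 ≈ 0.34286.


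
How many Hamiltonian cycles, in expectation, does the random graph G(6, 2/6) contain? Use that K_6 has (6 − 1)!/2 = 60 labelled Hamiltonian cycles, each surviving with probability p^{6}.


K_6 has (6 − 1)!/2 = 60 labelled Hamiltonian cycles.
For each such Hamiltonian cycle H, let X_H = 1 if all 6 edges of H are present in G. Then P[X_H = 1] = p^{6} = (1/3)^{6} = 1/729.
Summing the indicators: E[X] = Σ_H E[X_H] = 60 · p^{6} = 60 · 1/729 = 20/243.
Numerically: E[X] ≈ 0.0823045.

E[X] = 60 · (1/3)^{6} = 20/243 ≈ 0.0823045.


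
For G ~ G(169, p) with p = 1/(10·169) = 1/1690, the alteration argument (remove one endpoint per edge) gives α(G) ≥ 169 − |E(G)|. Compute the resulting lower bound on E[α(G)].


E[|E(G)|] = C(169, 2)·p = 14196 · (1/1690) = 42/5.
E[α(G)] ≥ n − E[|E(G)|] = 169 − 42/5 = 803/5.
Numerically: ≈ 160.600.
(This is only a lower bound; the true E[α(G)] may be larger.)

E[α(G)] ≥ 803/5 ≈ 160.600.


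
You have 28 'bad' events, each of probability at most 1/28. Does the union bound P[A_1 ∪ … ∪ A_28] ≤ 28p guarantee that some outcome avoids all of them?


Union bound: P[∪_{i=1}^{28} A_i] ≤ Σ_i P[A_i] ≤ 28·p = 28·(1/28) = 1.
Numerically: 1 ≈ 1.00000.
Is 1 < 1? NO.
Since the bound 1 is ≥ 1, the union bound is uninformative here; it does NOT by itself certify existence.

28·p = 1 ≈ 1.00000; existence NOT certified by the union bound.


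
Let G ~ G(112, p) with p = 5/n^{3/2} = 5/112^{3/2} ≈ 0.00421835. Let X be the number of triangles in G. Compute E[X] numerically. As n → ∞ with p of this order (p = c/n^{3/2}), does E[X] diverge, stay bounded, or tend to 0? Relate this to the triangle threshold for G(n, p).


Number of potential triangles: C(112, 3) = 227920.
Each occurs with probability p³ ≈ (0.00421835)³ ≈ 7.50635174e-08.
By linearity: E[X] = C(112, 3)·p³ ≈ 227920 · 7.50635174e-08 ≈ 0.017108.
Since α = 3/2 > 1, p = c/n^{3/2} = o(1/n) is below the triangle threshold p ~ 1/n. Asymptotically E[X] ~ (c³/6)·n^{3(1−α)} = (5³/6)·n^{-1.5} → 0, so by Markov's inequality G has no triangles w.h.p.

E[X] ≈ 0.017108; in regime p = Θ(1/n^{3/2}) E[X] tends to 0 (below the triangle threshold p ~ 1/n).


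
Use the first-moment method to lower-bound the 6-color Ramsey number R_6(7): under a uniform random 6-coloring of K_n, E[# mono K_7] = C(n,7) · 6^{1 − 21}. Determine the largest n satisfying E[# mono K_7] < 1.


We need C(n, 7) · 6^{1 − 21} < 1, i.e. C(n, 7) < 6^{21 − 1} = 3656158440062976.
Check values of n near the boundary:
  n = 566: C(566, 7) = 3557206237959440; 3557206237959440 < 3656158440062976? YES
  n = 567: C(567, 7) = 3601671315933933; 3601671315933933 < 3656158440062976? YES
  n = 568: C(568, 7) = 3646611956239704; 3646611956239704 < 3656158440062976? YES
  n = 569: C(569, 7) = 3692032389858348; 3692032389858348 < 3656158440062976? NO
The largest n with C(n, 7) < 3656158440062976 is n = 568 (where E[X] = 16882462760369/16926659444736 ≈ 0.99739). Hence R_6(7) > 568, i.e. R_6(7) ≥ 569.

Largest n = 568; hence R_6(7) > 568.


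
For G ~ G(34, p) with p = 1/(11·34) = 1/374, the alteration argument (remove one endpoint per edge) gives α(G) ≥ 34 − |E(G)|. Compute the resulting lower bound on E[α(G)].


E[|E(G)|] = C(34, 2)·p = 561 · (1/374) = 3/2.
E[α(G)] ≥ n − E[|E(G)|] = 34 − 3/2 = 65/2.
Numerically: ≈ 32.500000.
(This is only a lower bound; the true E[α(G)] may be larger.)

E[α(G)] ≥ 65/2 ≈ 32.500000.


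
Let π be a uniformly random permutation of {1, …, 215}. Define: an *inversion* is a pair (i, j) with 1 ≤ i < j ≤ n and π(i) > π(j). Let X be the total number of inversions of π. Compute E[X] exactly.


Write X = Σ X_I over the C(215, 2) = 23005 pairs i < j, with X_I the indicator of one inversion.
There are 23005 indicators.
For each fixed pair i < j, the values π(i) and π(j) are two distinct elements of {1, …, 215} in uniformly random order; by symmetry P[π(i) > π(j)] = 1/2.
By linearity: E[X] = 23005 · (1/2) = C(215, 2) · (1/2) = 23005/2 = 23005/2 ≈ 11502.500000.

E[X] = 23005/2 = 11502.500000.


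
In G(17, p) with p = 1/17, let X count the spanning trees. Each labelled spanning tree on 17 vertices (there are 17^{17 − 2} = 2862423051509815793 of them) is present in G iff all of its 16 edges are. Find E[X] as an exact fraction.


K_17 has 17^{17 − 2} = 2862423051509815793 labelled spanning trees.
For each such spanning tree H, let X_H = 1 if all 16 edges of H are present in G. Then P[X_H = 1] = p^{16} = (1/17)^{16} = 1/48661191875666868481.
By linearity of expectation: E[X] = Σ_H E[X_H] = 2862423051509815793 · p^{16} = 2862423051509815793 · 1/48661191875666868481 = 1/17.
Numerically: E[X] ≈ 0.0588.

E[X] = 2862423051509815793 · (1/17)^{16} = 1/17 ≈ 0.0588.


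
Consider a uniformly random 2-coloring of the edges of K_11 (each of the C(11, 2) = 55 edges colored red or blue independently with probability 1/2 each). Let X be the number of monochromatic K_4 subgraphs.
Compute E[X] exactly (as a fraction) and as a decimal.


Let X = Σ_S X_S over the C(11, 4) = 330 subsets S of size 4, where X_S = 1 if the K_4 on S is monochromatic.
For a fixed S, the K_4 on S has C(4, 2) = 6 edges. P[all 6 edges red] = (1/2)^6, and likewise for blue, so P[monochromatic] = 2·(1/2)^6 = 2^{1 − 6} = 1/32.
By linearity: E[X] = C(11, 4) · 2^{1 − 6} = 330 · 1/32 = 165/16.
Numerically: E[X] ≈ 10.3125.

E[X] = C(11,4)·2^(1−C(4,2)) = 165/16 ≈ 10.3125.


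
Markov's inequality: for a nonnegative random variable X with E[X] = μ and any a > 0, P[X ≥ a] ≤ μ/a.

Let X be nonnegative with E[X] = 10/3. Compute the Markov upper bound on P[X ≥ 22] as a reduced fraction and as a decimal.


μ = E[X] = 10/3, a = 22.
Markov: P[X ≥ 22] ≤ μ/a = (10/3)/22 = 5/33.
Numerically: ≈ 0.15152.
(Since a = 22 > μ = 3.33333, the bound 5/33 is < 1 and informative.)

P[X ≥ 22] ≤ 5/33 ≈ 0.15152.


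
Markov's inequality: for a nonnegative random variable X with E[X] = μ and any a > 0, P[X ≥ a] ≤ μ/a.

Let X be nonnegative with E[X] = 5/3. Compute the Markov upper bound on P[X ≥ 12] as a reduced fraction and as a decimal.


μ = E[X] = 5/3, a = 12.
Markov: P[X ≥ 12] ≤ μ/a = (5/3)/12 = 5/36.
Numerically: ≈ 0.1389.
(Since a = 12 > μ = 1.6667, the bound 5/36 is < 1 and informative.)

P[X ≥ 12] ≤ 5/36 ≈ 0.1389.


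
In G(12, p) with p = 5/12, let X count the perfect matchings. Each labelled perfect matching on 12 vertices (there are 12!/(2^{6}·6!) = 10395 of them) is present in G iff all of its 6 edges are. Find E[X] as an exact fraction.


K_12 has 12!/(2^{6}·6!) = 10395 labelled perfect matchings.
For each such perfect matching H, let X_H = 1 if all 6 edges of H are present in G. Then P[X_H = 1] = p^{6} = (5/12)^{6} = 15625/2985984.
By linearity of expectation: E[X] = Σ_H E[X_H] = 10395 · p^{6} = 10395 · 15625/2985984 = 6015625/110592.
Numerically: E[X] ≈ 54.395.

E[X] = 10395 · (5/12)^{6} = 6015625/110592 ≈ 54.395.


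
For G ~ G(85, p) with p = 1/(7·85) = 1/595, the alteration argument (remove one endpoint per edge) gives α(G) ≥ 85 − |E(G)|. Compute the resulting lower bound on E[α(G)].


E[|E(G)|] = C(85, 2)·p = 3570 · (1/595) = 6.
E[α(G)] ≥ n − E[|E(G)|] = 85 − 6 = 79.
Numerically: ≈ 79.00000.
(This is only a lower bound; the true E[α(G)] may be larger.)

E[α(G)] ≥ 79 ≈ 79.00000.


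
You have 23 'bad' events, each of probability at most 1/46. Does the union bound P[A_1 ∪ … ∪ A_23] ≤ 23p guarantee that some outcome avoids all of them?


Union bound: P[∪_{i=1}^{23} A_i] ≤ Σ_i P[A_i] ≤ 23·p = 23·(1/46) = 1/2.
Numerically: 1/2 ≈ 0.5000.
Is 1/2 < 1? YES.
Since P[∪ A_i] ≤ 1/2 < 1, the complement has P[∩ A_i^c] ≥ 1 − 1/2 = 1/2 > 0, so some outcome avoids every A_i.

23·p = 1/2 ≈ 0.5000; existence CERTIFIED by the union bound.


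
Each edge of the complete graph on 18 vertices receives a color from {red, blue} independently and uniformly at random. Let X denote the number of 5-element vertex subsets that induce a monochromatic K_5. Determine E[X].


Let X = Σ_S X_S over the C(18, 5) = 8568 subsets S of size 5, where X_S = 1 if the K_5 on S is monochromatic.
For a fixed S, the K_5 on S has C(5, 2) = 10 edges. P[all 10 edges red] = (1/2)^10, and likewise for blue, so P[monochromatic] = 2·(1/2)^10 = 2^{1 − 10} = 1/512.
Summing: E[X] = C(18, 5) · 2^{1 − 10} = 8568 · 1/512 = 1071/64.
Numerically: E[X] ≈ 16.734.

E[X] = C(18,5)·2^(1−C(5,2)) = 1071/64 ≈ 16.734.


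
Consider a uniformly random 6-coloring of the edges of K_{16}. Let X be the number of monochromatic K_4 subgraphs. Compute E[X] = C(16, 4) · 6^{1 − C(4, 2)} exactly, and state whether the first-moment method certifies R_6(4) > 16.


E[X] = C(16, 4) · 6^{1 − 6} = 1820 · 6^{−5} = 1820/7776.
As a reduced fraction: E[X] = 455/1944 ≈ 0.2340535.
Is E[X] < 1? YES.
Since E[X] < 1, there exists a 6-coloring of K_{16} with no monochromatic K_4; hence R_6(4) > 16.

E[X] = 455/1944 ≈ 0.2340535; E[X] < 1, so R_6(4) > 16.


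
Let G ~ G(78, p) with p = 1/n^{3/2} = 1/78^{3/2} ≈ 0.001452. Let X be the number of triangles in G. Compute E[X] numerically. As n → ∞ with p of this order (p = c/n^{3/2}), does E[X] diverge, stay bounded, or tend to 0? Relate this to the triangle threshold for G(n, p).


Number of potential triangles: C(78, 3) = 76076.
Each occurs with probability p³ ≈ (0.001452)³ ≈ 3.058963e-09.
By linearity: E[X] = C(78, 3)·p³ ≈ 76076 · 3.058963e-09 ≈ 0.0002.
Since α = 3/2 > 1, p = c/n^{3/2} = o(1/n) is below the triangle threshold p ~ 1/n. Asymptotically E[X] ~ (c³/6)·n^{3(1−α)} = (1³/6)·n^{-1.5} → 0, so by Markov's inequality G has no triangles w.h.p.

E[X] ≈ 0.0002; in regime p = Θ(1/n^{3/2}) E[X] tends to 0 (below the triangle threshold p ~ 1/n).


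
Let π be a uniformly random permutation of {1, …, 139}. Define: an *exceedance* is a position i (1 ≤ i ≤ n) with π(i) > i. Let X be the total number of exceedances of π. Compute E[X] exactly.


Write X = Σ_{i=1}^{139} X_i, where X_i = 1_{π(i) > i}.
For each fixed i, π(i) is uniform over {1, …, 139} (marginal of a uniform permutation), so P[π(i) > i] = (n − i)/n. Summing: Σ_{i=1}^{139} (n − i)/n = (0 + 1 + … + 138)/139 = 139(139 − 1)/(2·139) = (139 − 1)/2.
Hence E[X] = Σ_{i=1}^{139} (139 − i)/139 = 69 ≈ 69.000.

E[X] = 69 = 69.000.


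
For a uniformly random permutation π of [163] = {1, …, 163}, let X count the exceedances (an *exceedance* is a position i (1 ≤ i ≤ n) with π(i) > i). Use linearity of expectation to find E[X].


Write X = Σ_{i=1}^{163} X_i, where X_i = 1_{π(i) > i}.
For each fixed i, π(i) is uniform over {1, …, 163} (marginal of a uniform permutation), so P[π(i) > i] = (n − i)/n. Summing: Σ_{i=1}^{163} (n − i)/n = (0 + 1 + … + 162)/163 = 163(163 − 1)/(2·163) = (163 − 1)/2.
Hence E[X] = Σ_{i=1}^{163} (163 − i)/163 = 81 ≈ 81.000.

E[X] = 81 = 81.000.


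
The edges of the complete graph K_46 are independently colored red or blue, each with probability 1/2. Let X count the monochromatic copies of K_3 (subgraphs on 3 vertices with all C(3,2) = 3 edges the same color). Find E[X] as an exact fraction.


Let X = Σ_S X_S over the C(46, 3) = 15180 subsets S of size 3, where X_S = 1 if the K_3 on S is monochromatic.
For a fixed S, the K_3 on S has C(3, 2) = 3 edges. P[all 3 edges red] = (1/2)^3, and likewise for blue, so P[monochromatic] = 2·(1/2)^3 = 2^{1 − 3} = 1/4.
By linearity of expectation: E[X] = C(46, 3) · 2^{1 − 3} = 15180 · 1/4 = 3795.
Numerically: E[X] ≈ 3795.0000.

E[X] = C(46,3)·2^(1−C(3,2)) = 3795 ≈ 3795.0000.


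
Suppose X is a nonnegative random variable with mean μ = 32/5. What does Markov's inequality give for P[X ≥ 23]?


μ = E[X] = 32/5, a = 23.
Markov: P[X ≥ 23] ≤ μ/a = (32/5)/23 = 32/115.
Numerically: ≈ 0.278261.
(Since a = 23 > μ = 6.400000, the bound 32/115 is < 1 and informative.)

P[X ≥ 23] ≤ 32/115 ≈ 0.278261.


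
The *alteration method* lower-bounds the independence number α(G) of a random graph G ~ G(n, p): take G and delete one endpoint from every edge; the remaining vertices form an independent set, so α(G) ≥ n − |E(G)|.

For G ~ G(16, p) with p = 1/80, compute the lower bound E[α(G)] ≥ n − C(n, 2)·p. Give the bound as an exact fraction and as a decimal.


E[|E(G)|] = C(16, 2)·p = 120 · (1/80) = 3/2.
E[α(G)] ≥ n − E[|E(G)|] = 16 − 3/2 = 29/2.
Numerically: ≈ 14.500000.
(This is only a lower bound; the true E[α(G)] may be larger.)

E[α(G)] ≥ 29/2 ≈ 14.500000.


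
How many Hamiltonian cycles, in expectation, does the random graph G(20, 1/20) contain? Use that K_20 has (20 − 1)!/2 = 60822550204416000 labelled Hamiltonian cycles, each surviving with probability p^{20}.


K_20 has (20 − 1)!/2 = 60822550204416000 labelled Hamiltonian cycles.
For each such Hamiltonian cycle H, let X_H = 1 if all 20 edges of H are present in G. Then P[X_H = 1] = p^{20} = (1/20)^{20} = 1/104857600000000000000000000.
Summing the indicators: E[X] = Σ_H E[X_H] = 60822550204416000 · p^{20} = 60822550204416000 · 1/104857600000000000000000000 = 14849255421/25600000000000000000.
Numerically: E[X] ≈ 5.80049e-10.

E[X] = 60822550204416000 · (1/20)^{20} = 14849255421/25600000000000000000 ≈ 5.80049e-10.


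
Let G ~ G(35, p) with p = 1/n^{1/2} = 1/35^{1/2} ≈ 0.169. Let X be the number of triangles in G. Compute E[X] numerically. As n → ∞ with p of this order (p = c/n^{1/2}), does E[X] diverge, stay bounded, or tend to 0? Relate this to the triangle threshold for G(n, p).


Number of potential triangles: C(35, 3) = 6545.
Each occurs with probability p³ ≈ (0.169)³ ≈ 4.829453e-03.
By linearity: E[X] = C(35, 3)·p³ ≈ 6545 · 4.829453e-03 ≈ 31.6088.
Since α = 1/2 < 1, p = c/n^{1/2} ≫ 1/n is above the triangle threshold p ~ 1/n. Asymptotically E[X] ~ (c³/6)·n^{3(1−α)} = (1³/6)·n^{1.5} → ∞; triangles are abundant w.h.p.

E[X] ≈ 31.6088; in regime p = Θ(1/n^{1/2}) E[X] diverges (above the triangle threshold p ~ 1/n).


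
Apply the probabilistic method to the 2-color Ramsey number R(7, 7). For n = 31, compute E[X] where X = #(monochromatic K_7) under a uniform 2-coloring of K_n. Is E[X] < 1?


E[X] = C(31, 7) · 2^{1 − 21} = 2629575 · 2^{−20} = 2629575/1048576.
As a reduced fraction: E[X] = 2629575/1048576 ≈ 2.5078.
Is E[X] < 1? NO.
Since E[X] ≥ 1, the first-moment bound is inconclusive at n = 31; it does NOT by itself certify R(7, 7) > 31.

E[X] = 2629575/1048576 ≈ 2.5078; E[X] ≥ 1; first-moment method inconclusive here.


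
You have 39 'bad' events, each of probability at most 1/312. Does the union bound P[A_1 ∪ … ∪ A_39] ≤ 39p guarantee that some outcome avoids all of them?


Union bound: P[∪_{i=1}^{39} A_i] ≤ Σ_i P[A_i] ≤ 39·p = 39·(1/312) = 1/8.
Numerically: 1/8 ≈ 0.125.
Is 1/8 < 1? YES.
Since P[∪ A_i] ≤ 1/8 < 1, the complement has P[∩ A_i^c] ≥ 1 − 1/8 = 7/8 > 0, so some outcome avoids every A_i.

39·p = 1/8 ≈ 0.125; existence CERTIFIED by the union bound.


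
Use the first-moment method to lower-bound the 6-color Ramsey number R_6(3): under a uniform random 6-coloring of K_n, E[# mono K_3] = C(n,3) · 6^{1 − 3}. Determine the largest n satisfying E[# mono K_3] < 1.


We need C(n, 3) · 6^{1 − 3} < 1, i.e. C(n, 3) < 6^{3 − 1} = 36.
Check values of n near the boundary:
  n = 6: C(6, 3) = 20; 20 < 36? YES
  n = 7: C(7, 3) = 35; 35 < 36? YES
  n = 8: C(8, 3) = 56; 56 < 36? NO
  n = 9: C(9, 3) = 84; 84 < 36? NO
  n = 10: C(10, 3) = 120; 120 < 36? NO
The largest n with C(n, 3) < 36 is n = 7 (where E[X] = 35/36 ≈ 0.9722222). Hence R_6(3) > 7, i.e. R_6(3) ≥ 8.

Largest n = 7; hence R_6(3) > 7.


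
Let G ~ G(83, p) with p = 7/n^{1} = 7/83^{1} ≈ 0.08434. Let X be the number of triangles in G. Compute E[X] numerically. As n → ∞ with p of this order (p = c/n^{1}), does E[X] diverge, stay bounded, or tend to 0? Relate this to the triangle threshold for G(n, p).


Number of potential triangles: C(83, 3) = 91881.
Each occurs with probability p³ ≈ (0.08434)³ ≈ 5.998737e-04.
By linearity: E[X] = C(83, 3)·p³ ≈ 91881 · 5.998737e-04 ≈ 55.1170.
Here α = 1, so p = 7/n is exactly at the triangle threshold p ~ 1/n. Asymptotically E[X] → c³/6 = 7³/6 = 343/6 ≈ 57.1667, a bounded constant. In this regime the triangle count is asymptotically Poisson(c³/6).

E[X] ≈ 55.1170; in regime p = Θ(1/n^{1}) E[X] stays bounded (at the triangle threshold p ~ 1/n).


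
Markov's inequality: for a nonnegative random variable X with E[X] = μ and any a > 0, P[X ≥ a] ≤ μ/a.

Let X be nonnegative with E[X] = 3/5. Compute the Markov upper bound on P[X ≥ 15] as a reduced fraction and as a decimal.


μ = E[X] = 3/5, a = 15.
Markov: P[X ≥ 15] ≤ μ/a = (3/5)/15 = 1/25.
Numerically: ≈ 0.04000.
(Since a = 15 > μ = 0.60000, the bound 1/25 is < 1 and informative.)

P[X ≥ 15] ≤ 1/25 ≈ 0.04000.
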